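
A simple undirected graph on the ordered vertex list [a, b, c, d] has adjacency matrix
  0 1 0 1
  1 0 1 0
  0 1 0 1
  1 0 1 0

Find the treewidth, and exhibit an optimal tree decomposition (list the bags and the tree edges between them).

Treewidth 2.
One such decomposition:
Bags: B1 = {a, b, c}  B2 = {a, c, d}
Tree: B1–B2

Every bag has size at most 3, so the width is 3 − 1 = 2 and tw(G) ≤ 2. For the lower bound, G contains the cycle c–b–a–d–c, so G is not a forest; only forests have treewidth ≤ 1, hence tw(G) ≥ 2. Therefore the treewidth is 2.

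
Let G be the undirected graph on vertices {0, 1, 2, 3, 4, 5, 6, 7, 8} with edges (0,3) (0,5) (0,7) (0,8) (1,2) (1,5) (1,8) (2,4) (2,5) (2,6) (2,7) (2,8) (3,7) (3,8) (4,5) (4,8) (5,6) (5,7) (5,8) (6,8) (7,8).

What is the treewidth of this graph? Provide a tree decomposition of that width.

Every bag has size at most 4, so the width is 4 − 1 = 3 and tw(G) ≤ 3. Conversely, {0, 3, 7, 8} is a clique of size 4, and the vertices of any clique must share a bag in every tree decomposition; so some bag has ≥ 4 vertices and tw(G) ≥ 3. The upper and lower bounds meet at 3, so that is the treewidth.

Treewidth 3.
One optimal decomposition is:
Bags: B1 = {0, 5, 7, 8}  B2 = {0, 3, 7, 8}  B3 = {2, 5, 7, 8}  B4 = {2, 4, 5, 8}  B5 = {1, 2, 5, 8}  B6 = {2, 5, 6, 8}
Tree: B1–B2, B1–B3, B3–B4, B4–B5, B3–B6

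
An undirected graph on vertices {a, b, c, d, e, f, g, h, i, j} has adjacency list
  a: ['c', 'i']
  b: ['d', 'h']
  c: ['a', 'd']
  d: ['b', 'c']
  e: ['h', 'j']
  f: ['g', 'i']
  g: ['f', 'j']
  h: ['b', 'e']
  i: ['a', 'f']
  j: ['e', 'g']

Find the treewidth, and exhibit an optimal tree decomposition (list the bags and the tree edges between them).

Every bag has size at most 3, so the width is 3 − 1 = 2 and tw(G) ≤ 2. For the lower bound, G contains the cycle d–b–h–e–j–g–f–i–a–c–d, so G is not a forest; only forests have treewidth ≤ 1, hence tw(G) ≥ 2. The upper and lower bounds meet at 2, so that is the treewidth.

Treewidth 2.
One optimal decomposition is:
Bags: B1 = {b, d, h}  B2 = {d, e, h}  B3 = {d, e, j}  B4 = {d, g, j}  B5 = {d, f, g}  B6 = {d, f, i}  B7 = {a, d, i}  B8 = {a, c, d}
Tree: B1–B2, B2–B3, B3–B4, B4–B5, B5–B6, B6–B7, B7–B8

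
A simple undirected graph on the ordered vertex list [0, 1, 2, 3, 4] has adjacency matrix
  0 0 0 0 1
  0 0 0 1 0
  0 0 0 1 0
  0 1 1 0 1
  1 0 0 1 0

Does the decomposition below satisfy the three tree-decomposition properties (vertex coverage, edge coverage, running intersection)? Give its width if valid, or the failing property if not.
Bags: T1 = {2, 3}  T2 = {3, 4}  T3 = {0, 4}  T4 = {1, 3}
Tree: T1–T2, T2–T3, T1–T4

Every vertex of G appears in some bag (union = {0, 1, 2, 3, 4}); every edge is covered by a bag; and for each vertex v the set of bags containing v is connected in the bag tree. The decomposition is therefore valid. The largest bag has 2 vertices, so the width is 1.

Yes; width 1.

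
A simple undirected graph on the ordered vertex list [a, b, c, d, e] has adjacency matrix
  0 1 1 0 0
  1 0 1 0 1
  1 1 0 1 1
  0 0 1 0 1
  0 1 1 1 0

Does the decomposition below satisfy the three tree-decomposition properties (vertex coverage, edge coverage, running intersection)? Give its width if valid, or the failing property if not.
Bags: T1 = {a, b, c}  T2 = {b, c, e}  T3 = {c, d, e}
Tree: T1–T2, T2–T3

Checking the three conditions: (i) the bags cover all of {a, b, c, d, e}; (ii) for each edge, some bag contains both endpoints; (iii) the bags containing any fixed vertex form a subtree. All hold, so the decomposition is valid with width 3 − 1 = 2.

Yes; width 2.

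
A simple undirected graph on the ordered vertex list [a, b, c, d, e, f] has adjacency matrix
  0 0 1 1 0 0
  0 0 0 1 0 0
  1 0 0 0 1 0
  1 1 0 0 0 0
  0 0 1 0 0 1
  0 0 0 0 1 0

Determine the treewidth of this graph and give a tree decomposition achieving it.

Treewidth 1.
One optimal decomposition is:
Bags: B1 = {a, c}  B2 = {a, d}  B3 = {c, e}  B4 = {b, d}  B5 = {e, f}
Tree: B1–B2, B1–B3, B2–B4, B3–B5

The largest bag has 2 vertices, giving width 1; this decomposition certifies tw(G) ≤ 1. G has an edge, so its treewidth is at least 1. Combining the bounds, tw(G) = 1.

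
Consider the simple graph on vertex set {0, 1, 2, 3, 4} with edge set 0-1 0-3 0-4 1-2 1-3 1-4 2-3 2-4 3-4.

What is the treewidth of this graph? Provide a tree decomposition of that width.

Treewidth 3.
One such decomposition:
Bags: B1 = {0, 1, 3, 4}  B2 = {1, 2, 3, 4}
Tree: B1–B2

Every bag has size at most 4, so the width is 4 − 1 = 3 and tw(G) ≤ 3. For the lower bound, the 4 vertices {0, 1, 3, 4} are pairwise adjacent, and any tree decomposition puts a clique entirely inside one bag — forcing width ≥ 3. Combining the bounds, tw(G) = 3.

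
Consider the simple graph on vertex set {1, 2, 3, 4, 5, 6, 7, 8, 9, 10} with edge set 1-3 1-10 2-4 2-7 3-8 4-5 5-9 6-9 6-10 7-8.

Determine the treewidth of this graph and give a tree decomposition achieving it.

Each bag holds 3 vertices, so the decomposition has width 2, which upper-bounds the treewidth. The edges 1–10–6–9–5–4–2–7–8–3–1 form a cycle, so G is not a tree and its treewidth is at least 2. Combining the bounds, tw(G) = 2.

Treewidth 2.
Bags: B1 = {1, 6, 10}  B2 = {1, 6, 9}  B3 = {1, 5, 9}  B4 = {1, 4, 5}  B5 = {1, 2, 4}  B6 = {1, 2, 7}  B7 = {1, 7, 8}  B8 = {1, 3, 8}
Tree: B1–B2, B2–B3, B3–B4, B4–B5, B5–B6, B6–B7, B7–B8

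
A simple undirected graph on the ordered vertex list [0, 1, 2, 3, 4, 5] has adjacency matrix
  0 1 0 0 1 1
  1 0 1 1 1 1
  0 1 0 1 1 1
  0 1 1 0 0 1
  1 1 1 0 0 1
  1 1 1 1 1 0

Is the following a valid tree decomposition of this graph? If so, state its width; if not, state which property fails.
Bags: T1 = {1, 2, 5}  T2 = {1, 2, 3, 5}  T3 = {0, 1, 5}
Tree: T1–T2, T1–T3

A tree decomposition must satisfy three properties: every vertex lies in some bag; for every edge, both endpoints lie together in some bag; and for every vertex, the bags containing it form a connected subtree. Here vertex 4 appears in no bag, so the decomposition is invalid.

No — vertex 4 appears in no bag.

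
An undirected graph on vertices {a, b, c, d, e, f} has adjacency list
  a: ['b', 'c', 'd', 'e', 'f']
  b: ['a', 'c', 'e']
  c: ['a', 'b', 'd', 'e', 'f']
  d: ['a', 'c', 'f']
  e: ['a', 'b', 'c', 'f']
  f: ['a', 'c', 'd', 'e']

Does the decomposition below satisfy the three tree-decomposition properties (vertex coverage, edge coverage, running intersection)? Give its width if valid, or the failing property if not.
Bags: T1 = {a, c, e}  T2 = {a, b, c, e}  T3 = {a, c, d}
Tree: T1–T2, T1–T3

No — vertex f appears in no bag.

A tree decomposition must satisfy three properties: every vertex lies in some bag; for every edge, both endpoints lie together in some bag; and for every vertex, the bags containing it form a connected subtree. Here vertex f appears in no bag, so the decomposition is invalid.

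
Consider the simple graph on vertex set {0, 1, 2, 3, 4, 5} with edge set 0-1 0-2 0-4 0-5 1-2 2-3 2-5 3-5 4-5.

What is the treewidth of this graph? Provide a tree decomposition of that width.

Every bag has size at most 3, so the width is 3 − 1 = 2 and tw(G) ≤ 2. On the other hand G contains the 3-clique {0, 1, 2}. A clique must lie in a single bag of any decomposition, so no decomposition can have width below 2. Therefore the treewidth is 2.

Treewidth 2.
Bags: B1 = {0, 2, 5}  B2 = {2, 3, 5}  B3 = {0, 4, 5}  B4 = {0, 1, 2}
Tree: B1–B2, B1–B3, B1–B4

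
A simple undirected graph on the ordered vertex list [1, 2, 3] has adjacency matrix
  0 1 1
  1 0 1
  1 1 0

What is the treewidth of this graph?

2

A width-2 tree decomposition is:
Bags: B1 = {1, 2, 3}
Tree: (single bag)
A single bag containing all 3 vertices is trivially a valid decomposition of width 2. Conversely, {1, 2, 3} is a clique of size 3, and the vertices of any clique must share a bag in every tree decomposition; so some bag has ≥ 3 vertices and tw(G) ≥ 2. The upper and lower bounds meet at 2, so that is the treewidth.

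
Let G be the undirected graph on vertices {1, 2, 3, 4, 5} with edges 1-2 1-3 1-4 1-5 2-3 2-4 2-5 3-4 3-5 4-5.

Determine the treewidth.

A width-4 tree decomposition is:
Bags: B1 = {1, 2, 3, 4, 5}
Tree: (single bag)
With just one bag of size 5, the width is 5 − 1 = 4, so tw(G) ≤ 4. For the lower bound, the 5 vertices {1, 2, 3, 4, 5} are pairwise adjacent, and any tree decomposition puts a clique entirely inside one bag — forcing width ≥ 4. Hence tw(G) = 4 exactly.

4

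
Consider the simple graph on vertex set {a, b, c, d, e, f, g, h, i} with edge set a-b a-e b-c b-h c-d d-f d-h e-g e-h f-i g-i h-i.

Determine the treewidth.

3

A width-3 tree decomposition is:
Bags: B1 = {a, e, g, i}  B2 = {a, e, h, i}  B3 = {a, b, h, i}  B4 = {b, f, h, i}  B5 = {b, d, f, h}  B6 = {b, c, d, f}
Tree: B1–B2, B2–B3, B3–B4, B4–B5, B5–B6
Every bag has size at most 4, so the width is 4 − 1 = 3 and tw(G) ≤ 3. For the lower bound: the 4 vertex sets {a,e,g}, {i}, {h}, {b,c,d,f} are disjoint, each induces a connected subgraph, and every pair is joined by at least one edge of G. Contracting each set to a single vertex therefore yields K_{4} as a minor, and since treewidth is minor-monotone, tw(G) ≥ tw(K_{4}) = 3. Hence tw(G) = 3 exactly.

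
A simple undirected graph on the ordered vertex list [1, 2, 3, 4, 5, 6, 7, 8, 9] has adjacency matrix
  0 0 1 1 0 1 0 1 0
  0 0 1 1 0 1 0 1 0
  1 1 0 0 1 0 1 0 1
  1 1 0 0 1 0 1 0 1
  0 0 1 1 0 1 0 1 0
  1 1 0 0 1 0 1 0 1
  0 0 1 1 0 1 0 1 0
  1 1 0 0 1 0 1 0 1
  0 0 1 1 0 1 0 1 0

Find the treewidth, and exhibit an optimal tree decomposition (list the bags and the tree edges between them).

Treewidth 4.
Bags: B1 = {3, 4, 6, 7, 8}  B2 = {3, 4, 6, 8, 9}  B3 = {3, 4, 5, 6, 8}  B4 = {2, 3, 4, 6, 8}  B5 = {1, 3, 4, 6, 8}
Tree: B1–B2, B2–B3, B3–B4, B4–B5

Every bag has size at most 5, so the width is 5 − 1 = 4 and tw(G) ≤ 4. For the lower bound: the 5 vertex sets {7,8}, {4,9}, {3,5}, {6}, {2} are disjoint, each induces a connected subgraph, and every pair is joined by at least one edge of G. Contracting each set to a single vertex therefore yields K_{5} as a minor, and since treewidth is minor-monotone, tw(G) ≥ tw(K_{5}) = 4. Therefore the treewidth is 4.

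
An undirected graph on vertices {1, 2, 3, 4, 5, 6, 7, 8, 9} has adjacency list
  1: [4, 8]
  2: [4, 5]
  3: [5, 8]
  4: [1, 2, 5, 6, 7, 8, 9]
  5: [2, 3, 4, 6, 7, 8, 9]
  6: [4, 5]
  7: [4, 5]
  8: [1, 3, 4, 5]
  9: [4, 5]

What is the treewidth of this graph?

2

A width-2 tree decomposition is:
Bags: B1 = {4, 5, 6}  B2 = {4, 5, 9}  B3 = {4, 5, 7}  B4 = {4, 5, 8}  B5 = {3, 5, 8}  B6 = {2, 4, 5}  B7 = {1, 4, 8}
Tree: B1–B2, B1–B3, B1–B4, B4–B5, B3–B6, B4–B7
Every bag has size at most 3, so the width is 3 − 1 = 2 and tw(G) ≤ 2. For the lower bound, the 3 vertices {3, 5, 8} are pairwise adjacent, and any tree decomposition puts a clique entirely inside one bag — forcing width ≥ 2. The upper and lower bounds meet at 2, so that is the treewidth.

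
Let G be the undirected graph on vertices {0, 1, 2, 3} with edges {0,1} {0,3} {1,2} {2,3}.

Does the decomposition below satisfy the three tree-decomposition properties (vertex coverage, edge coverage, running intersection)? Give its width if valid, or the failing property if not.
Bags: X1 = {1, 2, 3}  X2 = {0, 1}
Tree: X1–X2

A tree decomposition must satisfy three properties: every vertex lies in some bag; for every edge, both endpoints lie together in some bag; and for every vertex, the bags containing it form a connected subtree. Here edge (3,0) lies in no bag, so the decomposition is invalid.

No — edge (3,0) lies in no bag.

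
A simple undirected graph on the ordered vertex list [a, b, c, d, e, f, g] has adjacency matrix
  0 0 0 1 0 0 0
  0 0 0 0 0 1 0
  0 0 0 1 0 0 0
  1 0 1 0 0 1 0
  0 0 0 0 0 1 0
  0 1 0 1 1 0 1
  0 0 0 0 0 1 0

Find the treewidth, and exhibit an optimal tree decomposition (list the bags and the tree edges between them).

Each bag holds 2 vertices, so the decomposition has width 1, which upper-bounds the treewidth. Since G has at least one edge (e.g. d–f), it is not an edgeless graph, so tw(G) ≥ 1. The upper and lower bounds meet at 1, so that is the treewidth.

Treewidth 1.
One such decomposition:
Bags: B1 = {d, f}  B2 = {e, f}  B3 = {f, g}  B4 = {c, d}  B5 = {b, f}  B6 = {a, d}
Tree: B1–B2, B1–B3, B1–B4, B3–B5, B4–B6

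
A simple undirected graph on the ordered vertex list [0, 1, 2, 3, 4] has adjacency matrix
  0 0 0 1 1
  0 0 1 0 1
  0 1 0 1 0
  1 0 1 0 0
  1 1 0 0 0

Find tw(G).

A width-2 tree decomposition is:
Bags: B1 = {0, 3, 4}  B2 = {1, 3, 4}  B3 = {1, 2, 3}
Tree: B1–B2, B2–B3
Each bag holds 3 vertices, so the decomposition has width 2, which upper-bounds the treewidth. The edges 3–0–4–1–2–3 form a cycle, so G is not a tree and its treewidth is at least 2. Therefore the treewidth is 2.

2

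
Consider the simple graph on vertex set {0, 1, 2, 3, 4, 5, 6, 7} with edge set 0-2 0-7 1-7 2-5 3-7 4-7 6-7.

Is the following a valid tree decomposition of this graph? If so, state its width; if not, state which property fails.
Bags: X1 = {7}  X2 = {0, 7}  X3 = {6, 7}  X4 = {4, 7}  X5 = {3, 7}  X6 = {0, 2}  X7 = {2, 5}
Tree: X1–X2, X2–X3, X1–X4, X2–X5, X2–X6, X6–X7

A tree decomposition must satisfy three properties: every vertex lies in some bag; for every edge, both endpoints lie together in some bag; and for every vertex, the bags containing it form a connected subtree. Here vertex 1 appears in no bag, so the decomposition is invalid.

No — vertex 1 appears in no bag.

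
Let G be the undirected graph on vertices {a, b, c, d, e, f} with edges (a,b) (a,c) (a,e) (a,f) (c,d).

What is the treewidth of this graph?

1

A width-1 tree decomposition is:
Bags: B1 = {a, c}  B2 = {a, b}  B3 = {a, e}  B4 = {c, d}  B5 = {a, f}
Tree: B1–B2, B1–B3, B1–B4, B3–B5
Every bag has size at most 2, so the width is 2 − 1 = 1 and tw(G) ≤ 1. Since G has at least one edge (e.g. c–a), it is not an edgeless graph, so tw(G) ≥ 1. Combining the bounds, tw(G) = 1.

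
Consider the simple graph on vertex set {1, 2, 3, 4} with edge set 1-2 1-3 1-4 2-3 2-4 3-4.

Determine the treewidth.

A width-3 tree decomposition is:
Bags: B1 = {1, 2, 3, 4}
Tree: (single bag)
A single bag containing all 4 vertices is trivially a valid decomposition of width 3. Conversely, {1, 2, 3, 4} is a clique of size 4, and the vertices of any clique must share a bag in every tree decomposition; so some bag has ≥ 4 vertices and tw(G) ≥ 3. Therefore the treewidth is 3.

3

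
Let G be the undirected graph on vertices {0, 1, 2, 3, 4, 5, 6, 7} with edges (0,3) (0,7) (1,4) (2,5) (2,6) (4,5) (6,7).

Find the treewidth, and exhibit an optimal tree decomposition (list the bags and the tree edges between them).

The largest bag has 2 vertices, giving width 1; this decomposition certifies tw(G) ≤ 1. Since G has at least one edge (e.g. 3–0), it is not an edgeless graph, so tw(G) ≥ 1. Hence tw(G) = 1 exactly.

Treewidth 1.
One such decomposition:
Bags: B1 = {0, 3}  B2 = {0, 7}  B3 = {6, 7}  B4 = {2, 6}  B5 = {2, 5}  B6 = {4, 5}  B7 = {1, 4}
Tree: B1–B2, B2–B3, B3–B4, B4–B5, B5–B6, B6–B7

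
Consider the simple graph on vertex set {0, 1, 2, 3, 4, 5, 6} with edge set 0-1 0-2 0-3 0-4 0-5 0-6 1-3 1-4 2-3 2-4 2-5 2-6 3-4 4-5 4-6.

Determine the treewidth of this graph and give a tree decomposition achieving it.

Treewidth 3.
One such decomposition:
Bags: B1 = {0, 2, 4, 6}  B2 = {0, 2, 4, 5}  B3 = {0, 2, 3, 4}  B4 = {0, 1, 3, 4}
Tree: B1–B2, B1–B3, B3–B4

The largest bag has 4 vertices, giving width 3; this decomposition certifies tw(G) ≤ 3. For the lower bound, the 4 vertices {0, 1, 3, 4} are pairwise adjacent, and any tree decomposition puts a clique entirely inside one bag — forcing width ≥ 3. The upper and lower bounds meet at 3, so that is the treewidth.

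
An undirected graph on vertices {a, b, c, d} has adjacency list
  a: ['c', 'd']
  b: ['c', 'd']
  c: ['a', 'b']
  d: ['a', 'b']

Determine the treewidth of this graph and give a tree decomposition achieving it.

Treewidth 2.
One optimal decomposition is:
Bags: B1 = {a, b, d}  B2 = {a, b, c}
Tree: B1–B2

Every bag has size at most 3, so the width is 3 − 1 = 2 and tw(G) ≤ 2. The edges a–d–b–c–a form a cycle, so G is not a tree and its treewidth is at least 2. Therefore the treewidth is 2.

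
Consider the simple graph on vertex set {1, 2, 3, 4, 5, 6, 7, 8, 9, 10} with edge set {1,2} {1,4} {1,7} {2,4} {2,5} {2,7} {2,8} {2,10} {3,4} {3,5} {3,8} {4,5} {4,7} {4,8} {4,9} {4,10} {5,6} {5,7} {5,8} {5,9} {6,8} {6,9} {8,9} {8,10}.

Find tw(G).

A width-3 tree decomposition is:
Bags: B1 = {2, 4, 5, 8}  B2 = {2, 4, 5, 7}  B3 = {4, 5, 8, 9}  B4 = {3, 4, 5, 8}  B5 = {1, 2, 4, 7}  B6 = {5, 6, 8, 9}  B7 = {2, 4, 8, 10}
Tree: B1–B2, B1–B3, B1–B4, B2–B5, B3–B6, B1–B7
Each bag holds 4 vertices, so the decomposition has width 3, which upper-bounds the treewidth. Conversely, {4, 5, 8, 9} is a clique of size 4, and the vertices of any clique must share a bag in every tree decomposition; so some bag has ≥ 4 vertices and tw(G) ≥ 3. Therefore the treewidth is 3.

3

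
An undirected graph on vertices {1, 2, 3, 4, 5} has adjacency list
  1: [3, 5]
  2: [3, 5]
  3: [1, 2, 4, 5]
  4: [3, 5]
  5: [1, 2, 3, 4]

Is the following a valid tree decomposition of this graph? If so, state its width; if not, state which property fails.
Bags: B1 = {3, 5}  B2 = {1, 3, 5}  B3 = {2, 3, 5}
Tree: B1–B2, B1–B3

No — vertex 4 appears in no bag.

A tree decomposition must satisfy three properties: every vertex lies in some bag; for every edge, both endpoints lie together in some bag; and for every vertex, the bags containing it form a connected subtree. Here vertex 4 appears in no bag, so the decomposition is invalid.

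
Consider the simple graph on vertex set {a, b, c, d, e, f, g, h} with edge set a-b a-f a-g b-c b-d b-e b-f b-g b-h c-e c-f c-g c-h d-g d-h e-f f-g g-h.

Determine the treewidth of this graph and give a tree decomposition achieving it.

Treewidth 3.
One optimal decomposition is:
Bags: B1 = {b, c, f, g}  B2 = {b, c, g, h}  B3 = {a, b, f, g}  B4 = {b, c, e, f}  B5 = {b, d, g, h}
Tree: B1–B2, B1–B3, B1–B4, B2–B5

Every bag has size at most 4, so the width is 4 − 1 = 3 and tw(G) ≤ 3. Conversely, {b, d, g, h} is a clique of size 4, and the vertices of any clique must share a bag in every tree decomposition; so some bag has ≥ 4 vertices and tw(G) ≥ 3. The upper and lower bounds meet at 3, so that is the treewidth.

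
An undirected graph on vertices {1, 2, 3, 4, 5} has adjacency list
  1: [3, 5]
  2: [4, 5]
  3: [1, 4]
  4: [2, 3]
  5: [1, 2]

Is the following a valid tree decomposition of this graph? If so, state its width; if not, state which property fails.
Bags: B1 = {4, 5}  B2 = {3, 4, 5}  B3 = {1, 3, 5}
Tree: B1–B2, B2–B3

No — vertex 2 appears in no bag.

A tree decomposition must satisfy three properties: every vertex lies in some bag; for every edge, both endpoints lie together in some bag; and for every vertex, the bags containing it form a connected subtree. Here vertex 2 appears in no bag, so the decomposition is invalid.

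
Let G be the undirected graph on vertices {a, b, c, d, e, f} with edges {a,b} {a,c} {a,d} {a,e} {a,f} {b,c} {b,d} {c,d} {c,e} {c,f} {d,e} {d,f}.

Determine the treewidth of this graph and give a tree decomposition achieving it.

Each bag holds 4 vertices, so the decomposition has width 3, which upper-bounds the treewidth. For the lower bound, the 4 vertices {a, c, d, e} are pairwise adjacent, and any tree decomposition puts a clique entirely inside one bag — forcing width ≥ 3. Therefore the treewidth is 3.

Treewidth 3.
One such decomposition:
Bags: B1 = {a, c, d, f}  B2 = {a, c, d, e}  B3 = {a, b, c, d}
Tree: B1–B2, B1–B3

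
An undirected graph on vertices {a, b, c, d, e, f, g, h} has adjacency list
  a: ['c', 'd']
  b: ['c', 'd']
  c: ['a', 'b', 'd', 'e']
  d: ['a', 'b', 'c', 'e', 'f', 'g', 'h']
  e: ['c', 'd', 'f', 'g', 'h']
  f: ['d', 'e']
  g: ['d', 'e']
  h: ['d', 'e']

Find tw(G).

A width-2 tree decomposition is:
Bags: B1 = {d, e, g}  B2 = {d, e, f}  B3 = {c, d, e}  B4 = {d, e, h}  B5 = {a, c, d}  B6 = {b, c, d}
Tree: B1–B2, B2–B3, B3–B4, B3–B5, B5–B6
Each bag holds 3 vertices, so the decomposition has width 2, which upper-bounds the treewidth. On the other hand G contains the 3-clique {d, e, g}. A clique must lie in a single bag of any decomposition, so no decomposition can have width below 2. Hence tw(G) = 2 exactly.

2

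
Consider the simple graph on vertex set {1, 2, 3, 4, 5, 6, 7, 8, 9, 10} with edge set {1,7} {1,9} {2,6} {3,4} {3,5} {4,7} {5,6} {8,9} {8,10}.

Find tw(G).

1

A width-1 tree decomposition is:
Bags: B1 = {2, 6}  B2 = {5, 6}  B3 = {3, 5}  B4 = {3, 4}  B5 = {4, 7}  B6 = {1, 7}  B7 = {1, 9}  B8 = {8, 9}  B9 = {8, 10}
Tree: B1–B2, B2–B3, B3–B4, B4–B5, B5–B6, B6–B7, B7–B8, B8–B9
Each bag holds 2 vertices, so the decomposition has width 1, which upper-bounds the treewidth. Since G has at least one edge (e.g. 2–6), it is not an edgeless graph, so tw(G) ≥ 1. Hence tw(G) = 1 exactly.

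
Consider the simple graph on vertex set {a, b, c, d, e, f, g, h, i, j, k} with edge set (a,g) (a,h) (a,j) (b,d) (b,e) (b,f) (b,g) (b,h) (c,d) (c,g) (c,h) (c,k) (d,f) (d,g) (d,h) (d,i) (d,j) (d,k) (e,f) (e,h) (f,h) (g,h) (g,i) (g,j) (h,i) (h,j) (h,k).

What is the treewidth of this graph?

A width-3 tree decomposition is:
Bags: B1 = {d, g, h, i}  B2 = {d, g, h, j}  B3 = {b, d, g, h}  B4 = {b, d, f, h}  B5 = {b, e, f, h}  B6 = {c, d, g, h}  B7 = {a, g, h, j}  B8 = {c, d, h, k}
Tree: B1–B2, B1–B3, B3–B4, B4–B5, B3–B6, B2–B7, B6–B8
Each bag holds 4 vertices, so the decomposition has width 3, which upper-bounds the treewidth. For the lower bound, the 4 vertices {d, g, h, j} are pairwise adjacent, and any tree decomposition puts a clique entirely inside one bag — forcing width ≥ 3. Combining the bounds, tw(G) = 3.

3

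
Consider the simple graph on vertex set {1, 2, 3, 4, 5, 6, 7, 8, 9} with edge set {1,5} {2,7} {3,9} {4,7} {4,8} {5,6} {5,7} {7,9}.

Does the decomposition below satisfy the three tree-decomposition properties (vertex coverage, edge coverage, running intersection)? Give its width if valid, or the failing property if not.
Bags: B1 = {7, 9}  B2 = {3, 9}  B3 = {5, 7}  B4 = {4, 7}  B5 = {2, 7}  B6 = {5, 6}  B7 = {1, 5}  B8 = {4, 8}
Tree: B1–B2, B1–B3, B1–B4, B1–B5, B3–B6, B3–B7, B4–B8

Yes; width 1.

Every vertex of G appears in some bag (union = {1, 2, 3, 4, 5, 6, 7, 8, 9}); every edge is covered by a bag; and for each vertex v the set of bags containing v is connected in the bag tree. The decomposition is therefore valid. The largest bag has 2 vertices, so the width is 1.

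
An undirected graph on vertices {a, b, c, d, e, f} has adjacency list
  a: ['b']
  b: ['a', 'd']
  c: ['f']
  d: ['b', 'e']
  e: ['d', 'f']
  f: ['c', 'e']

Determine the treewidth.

A width-1 tree decomposition is:
Bags: B1 = {a, b}  B2 = {b, d}  B3 = {d, e}  B4 = {e, f}  B5 = {c, f}
Tree: B1–B2, B2–B3, B3–B4, B4–B5
Each bag holds 2 vertices, so the decomposition has width 1, which upper-bounds the treewidth. G has an edge, so its treewidth is at least 1. The upper and lower bounds meet at 1, so that is the treewidth.

1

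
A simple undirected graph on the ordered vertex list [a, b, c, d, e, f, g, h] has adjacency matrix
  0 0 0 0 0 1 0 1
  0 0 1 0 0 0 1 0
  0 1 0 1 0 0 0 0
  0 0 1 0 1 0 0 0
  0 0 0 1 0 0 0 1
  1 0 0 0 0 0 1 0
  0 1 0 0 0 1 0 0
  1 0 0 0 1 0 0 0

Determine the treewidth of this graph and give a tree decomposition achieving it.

The largest bag has 3 vertices, giving width 2; this decomposition certifies tw(G) ≤ 2. Since h–a–f–g–b–c–d–e–h is a cycle in G, G is not acyclic. Forests are exactly the graphs of treewidth ≤ 1, so tw(G) ≥ 2. The upper and lower bounds meet at 2, so that is the treewidth.

Treewidth 2.
One optimal decomposition is:
Bags: B1 = {a, f, h}  B2 = {f, g, h}  B3 = {b, g, h}  B4 = {b, c, h}  B5 = {c, d, h}  B6 = {d, e, h}
Tree: B1–B2, B2–B3, B3–B4, B4–B5, B5–B6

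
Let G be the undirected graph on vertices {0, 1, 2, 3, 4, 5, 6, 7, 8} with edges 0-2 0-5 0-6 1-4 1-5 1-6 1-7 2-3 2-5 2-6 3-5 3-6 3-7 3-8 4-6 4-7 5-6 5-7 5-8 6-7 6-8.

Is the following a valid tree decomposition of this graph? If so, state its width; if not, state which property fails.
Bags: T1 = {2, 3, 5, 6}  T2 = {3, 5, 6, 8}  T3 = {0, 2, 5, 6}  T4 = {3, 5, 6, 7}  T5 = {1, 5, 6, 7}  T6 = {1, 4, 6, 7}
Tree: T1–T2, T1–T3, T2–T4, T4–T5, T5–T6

Yes; width 3.

Every vertex of G appears in some bag (union = {0, 1, 2, 3, 4, 5, 6, 7, 8}); every edge is covered by a bag; and for each vertex v the set of bags containing v is connected in the bag tree. The decomposition is therefore valid. The largest bag has 4 vertices, so the width is 3.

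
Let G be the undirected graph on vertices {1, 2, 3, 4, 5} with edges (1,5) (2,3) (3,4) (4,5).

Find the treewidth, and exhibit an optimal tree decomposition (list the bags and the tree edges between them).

Each bag holds 2 vertices, so the decomposition has width 1, which upper-bounds the treewidth. Any graph with an edge has treewidth ≥ 1, and G has the edge 2–3. Therefore the treewidth is 1.

Treewidth 1.
Bags: B1 = {2, 3}  B2 = {3, 4}  B3 = {4, 5}  B4 = {1, 5}
Tree: B1–B2, B2–B3, B3–B4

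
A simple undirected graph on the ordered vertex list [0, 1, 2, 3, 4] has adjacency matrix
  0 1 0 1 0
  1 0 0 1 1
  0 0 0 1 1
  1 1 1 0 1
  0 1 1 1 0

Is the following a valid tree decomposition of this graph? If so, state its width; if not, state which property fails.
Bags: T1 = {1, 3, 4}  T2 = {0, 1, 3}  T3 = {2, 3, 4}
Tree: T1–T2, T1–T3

Yes; width 2.

Vertex coverage: the bags together contain {0, 1, 2, 3, 4}, the full vertex set. Edge coverage: each edge of G has both endpoints in at least one bag. Running intersection: for every vertex, the bags containing it form a connected subtree. All three properties hold, so this is a valid tree decomposition of width max|bag| − 1 = 2, and hence tw(G) ≤ 2.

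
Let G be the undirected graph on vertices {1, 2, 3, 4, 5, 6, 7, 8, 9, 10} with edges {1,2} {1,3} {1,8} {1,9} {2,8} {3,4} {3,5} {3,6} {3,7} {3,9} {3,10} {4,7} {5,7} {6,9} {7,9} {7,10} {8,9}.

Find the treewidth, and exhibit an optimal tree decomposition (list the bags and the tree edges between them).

Treewidth 2.
One optimal decomposition is:
Bags: B1 = {3, 7, 9}  B2 = {1, 3, 9}  B3 = {3, 6, 9}  B4 = {3, 7, 10}  B5 = {1, 8, 9}  B6 = {1, 2, 8}  B7 = {3, 4, 7}  B8 = {3, 5, 7}
Tree: B1–B2, B2–B3, B1–B4, B2–B5, B5–B6, B4–B7, B4–B8

The largest bag has 3 vertices, giving width 2; this decomposition certifies tw(G) ≤ 2. On the other hand G contains the 3-clique {1, 8, 9}. A clique must lie in a single bag of any decomposition, so no decomposition can have width below 2. Combining the bounds, tw(G) = 2.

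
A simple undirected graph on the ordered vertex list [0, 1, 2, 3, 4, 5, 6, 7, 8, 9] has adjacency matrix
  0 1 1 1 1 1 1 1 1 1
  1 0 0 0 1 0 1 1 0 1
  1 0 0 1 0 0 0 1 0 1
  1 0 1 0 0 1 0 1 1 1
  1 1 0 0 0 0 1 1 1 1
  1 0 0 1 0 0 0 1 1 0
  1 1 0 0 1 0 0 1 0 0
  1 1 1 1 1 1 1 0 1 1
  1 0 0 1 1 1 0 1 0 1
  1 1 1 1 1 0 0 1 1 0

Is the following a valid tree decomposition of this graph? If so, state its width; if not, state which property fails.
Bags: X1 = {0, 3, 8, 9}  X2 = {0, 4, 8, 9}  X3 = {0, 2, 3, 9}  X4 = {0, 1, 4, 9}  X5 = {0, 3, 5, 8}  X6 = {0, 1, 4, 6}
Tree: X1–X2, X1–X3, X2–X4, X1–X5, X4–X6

A tree decomposition must satisfy three properties: every vertex lies in some bag; for every edge, both endpoints lie together in some bag; and for every vertex, the bags containing it form a connected subtree. Here vertex 7 appears in no bag, so the decomposition is invalid.

No — vertex 7 appears in no bag.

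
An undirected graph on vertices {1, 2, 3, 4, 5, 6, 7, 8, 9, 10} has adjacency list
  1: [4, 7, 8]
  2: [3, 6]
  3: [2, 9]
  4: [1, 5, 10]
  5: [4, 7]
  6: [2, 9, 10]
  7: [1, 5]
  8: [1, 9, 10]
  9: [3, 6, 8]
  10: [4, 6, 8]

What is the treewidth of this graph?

A width-2 tree decomposition is:
Bags: B1 = {2, 3, 6}  B2 = {3, 6, 9}  B3 = {6, 9, 10}  B4 = {8, 9, 10}  B5 = {4, 8, 10}  B6 = {1, 4, 8}  B7 = {1, 4, 5}  B8 = {1, 5, 7}
Tree: B1–B2, B2–B3, B3–B4, B4–B5, B5–B6, B6–B7, B7–B8
Each bag holds 3 vertices, so the decomposition has width 2, which upper-bounds the treewidth. Since 2–3–9–6–2 is a cycle in G, G is not acyclic. Forests are exactly the graphs of treewidth ≤ 1, so tw(G) ≥ 2. Combining the bounds, tw(G) = 2.

2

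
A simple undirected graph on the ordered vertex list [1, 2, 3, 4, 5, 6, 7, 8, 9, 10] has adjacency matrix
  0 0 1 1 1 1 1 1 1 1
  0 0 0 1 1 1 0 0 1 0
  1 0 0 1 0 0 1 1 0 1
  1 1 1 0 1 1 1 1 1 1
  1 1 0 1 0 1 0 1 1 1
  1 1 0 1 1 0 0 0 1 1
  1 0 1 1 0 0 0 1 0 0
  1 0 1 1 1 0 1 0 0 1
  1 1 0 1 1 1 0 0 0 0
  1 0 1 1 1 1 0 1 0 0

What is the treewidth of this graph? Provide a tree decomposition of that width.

Treewidth 4.
One such decomposition:
Bags: B1 = {1, 4, 5, 8, 10}  B2 = {1, 3, 4, 8, 10}  B3 = {1, 4, 5, 6, 10}  B4 = {1, 4, 5, 6, 9}  B5 = {1, 3, 4, 7, 8}  B6 = {2, 4, 5, 6, 9}
Tree: B1–B2, B1–B3, B3–B4, B2–B5, B4–B6

Each bag holds 5 vertices, so the decomposition has width 4, which upper-bounds the treewidth. For the lower bound, the 5 vertices {1, 3, 4, 8, 10} are pairwise adjacent, and any tree decomposition puts a clique entirely inside one bag — forcing width ≥ 4. Therefore the treewidth is 4.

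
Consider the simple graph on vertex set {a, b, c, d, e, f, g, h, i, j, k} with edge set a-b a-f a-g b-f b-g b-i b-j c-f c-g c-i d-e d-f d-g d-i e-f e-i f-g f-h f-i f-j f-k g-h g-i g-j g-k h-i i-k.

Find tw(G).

3

A width-3 tree decomposition is:
Bags: B1 = {f, g, h, i}  B2 = {d, f, g, i}  B3 = {f, g, i, k}  B4 = {b, f, g, i}  B5 = {a, b, f, g}  B6 = {b, f, g, j}  B7 = {c, f, g, i}  B8 = {d, e, f, i}
Tree: B1–B2, B2–B3, B1–B4, B4–B5, B5–B6, B3–B7, B2–B8
The largest bag has 4 vertices, giving width 3; this decomposition certifies tw(G) ≤ 3. For the lower bound, the 4 vertices {b, f, g, j} are pairwise adjacent, and any tree decomposition puts a clique entirely inside one bag — forcing width ≥ 3. The upper and lower bounds meet at 3, so that is the treewidth.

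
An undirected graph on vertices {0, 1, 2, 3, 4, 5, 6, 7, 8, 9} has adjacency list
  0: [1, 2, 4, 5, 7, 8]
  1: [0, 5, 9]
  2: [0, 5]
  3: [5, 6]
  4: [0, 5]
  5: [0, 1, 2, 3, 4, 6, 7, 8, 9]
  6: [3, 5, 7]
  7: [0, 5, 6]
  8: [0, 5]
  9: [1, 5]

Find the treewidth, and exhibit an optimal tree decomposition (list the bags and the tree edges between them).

Each bag holds 3 vertices, so the decomposition has width 2, which upper-bounds the treewidth. For the lower bound, the 3 vertices {0, 1, 5} are pairwise adjacent, and any tree decomposition puts a clique entirely inside one bag — forcing width ≥ 2. Combining the bounds, tw(G) = 2.

Treewidth 2.
One optimal decomposition is:
Bags: B1 = {5, 6, 7}  B2 = {0, 5, 7}  B3 = {0, 4, 5}  B4 = {0, 5, 8}  B5 = {3, 5, 6}  B6 = {0, 2, 5}  B7 = {0, 1, 5}  B8 = {1, 5, 9}
Tree: B1–B2, B2–B3, B3–B4, B1–B5, B3–B6, B3–B7, B7–B8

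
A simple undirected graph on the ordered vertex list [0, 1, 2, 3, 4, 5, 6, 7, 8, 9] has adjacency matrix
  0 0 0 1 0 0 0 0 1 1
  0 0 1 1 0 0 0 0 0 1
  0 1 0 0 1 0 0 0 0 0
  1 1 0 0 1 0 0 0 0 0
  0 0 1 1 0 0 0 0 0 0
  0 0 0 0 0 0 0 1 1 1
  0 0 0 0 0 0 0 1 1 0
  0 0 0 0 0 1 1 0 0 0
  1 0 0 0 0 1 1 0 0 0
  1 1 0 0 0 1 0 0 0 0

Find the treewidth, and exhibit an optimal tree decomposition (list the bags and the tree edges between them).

The largest bag has 3 vertices, giving width 2; this decomposition certifies tw(G) ≤ 2. The edges 4–2–1–3–4 form a cycle, so G is not a tree and its treewidth is at least 2. Combining the bounds, tw(G) = 2.

Treewidth 2.
One optimal decomposition is:
Bags: B1 = {2, 3, 4}  B2 = {1, 2, 3}  B3 = {0, 1, 3}  B4 = {0, 1, 9}  B5 = {0, 8, 9}  B6 = {5, 8, 9}  B7 = {5, 6, 8}  B8 = {5, 6, 7}
Tree: B1–B2, B2–B3, B3–B4, B4–B5, B5–B6, B6–B7, B7–B8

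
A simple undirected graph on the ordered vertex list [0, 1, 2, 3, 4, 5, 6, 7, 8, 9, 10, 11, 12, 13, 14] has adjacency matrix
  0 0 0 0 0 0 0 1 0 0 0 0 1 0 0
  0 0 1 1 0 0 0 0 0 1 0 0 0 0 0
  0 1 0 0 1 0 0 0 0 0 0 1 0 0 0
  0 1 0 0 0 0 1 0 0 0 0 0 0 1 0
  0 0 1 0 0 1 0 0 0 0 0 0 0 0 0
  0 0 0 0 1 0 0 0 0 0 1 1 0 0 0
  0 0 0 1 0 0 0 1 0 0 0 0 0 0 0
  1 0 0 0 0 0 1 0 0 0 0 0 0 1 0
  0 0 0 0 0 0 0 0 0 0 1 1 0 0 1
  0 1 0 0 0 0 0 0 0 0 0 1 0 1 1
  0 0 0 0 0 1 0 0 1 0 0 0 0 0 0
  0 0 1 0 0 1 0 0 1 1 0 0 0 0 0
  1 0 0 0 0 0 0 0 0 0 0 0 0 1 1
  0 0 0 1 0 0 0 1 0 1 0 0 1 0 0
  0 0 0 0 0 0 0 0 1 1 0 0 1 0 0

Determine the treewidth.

A width-3 tree decomposition is:
Bags: B1 = {0, 6, 7, 12}  B2 = {6, 7, 12, 13}  B3 = {3, 6, 12, 13}  B4 = {3, 12, 13, 14}  B5 = {3, 9, 13, 14}  B6 = {1, 3, 9, 14}  B7 = {1, 8, 9, 14}  B8 = {1, 8, 9, 11}  B9 = {1, 2, 8, 11}  B10 = {2, 8, 10, 11}  B11 = {2, 5, 10, 11}  B12 = {2, 4, 5, 10}
Tree: B1–B2, B2–B3, B3–B4, B4–B5, B5–B6, B6–B7, B7–B8, B8–B9, B9–B10, B10–B11, B11–B12
Each bag holds 4 vertices, so the decomposition has width 3, which upper-bounds the treewidth. For the lower bound: the 4 vertex sets {0,6,7}, {12}, {13}, {1,3,9,14} are disjoint, each induces a connected subgraph, and every pair is joined by at least one edge of G. Contracting each set to a single vertex therefore yields K_{4} as a minor, and since treewidth is minor-monotone, tw(G) ≥ tw(K_{4}) = 3. The upper and lower bounds meet at 3, so that is the treewidth.

3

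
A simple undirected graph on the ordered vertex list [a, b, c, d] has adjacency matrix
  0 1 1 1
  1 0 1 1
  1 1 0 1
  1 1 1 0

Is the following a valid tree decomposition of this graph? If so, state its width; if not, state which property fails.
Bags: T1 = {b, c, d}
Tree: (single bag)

A tree decomposition must satisfy three properties: every vertex lies in some bag; for every edge, both endpoints lie together in some bag; and for every vertex, the bags containing it form a connected subtree. Here vertex a appears in no bag, so the decomposition is invalid.

No — vertex a appears in no bag.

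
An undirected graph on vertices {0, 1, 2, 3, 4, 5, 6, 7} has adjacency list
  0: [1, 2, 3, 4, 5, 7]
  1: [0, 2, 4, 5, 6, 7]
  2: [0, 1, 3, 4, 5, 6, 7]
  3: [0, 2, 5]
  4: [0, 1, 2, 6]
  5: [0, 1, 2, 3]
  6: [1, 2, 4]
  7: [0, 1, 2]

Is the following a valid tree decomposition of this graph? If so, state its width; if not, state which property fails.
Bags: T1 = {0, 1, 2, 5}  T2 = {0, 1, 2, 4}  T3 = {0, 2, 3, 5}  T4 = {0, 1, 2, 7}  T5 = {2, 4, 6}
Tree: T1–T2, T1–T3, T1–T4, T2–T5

A tree decomposition must satisfy three properties: every vertex lies in some bag; for every edge, both endpoints lie together in some bag; and for every vertex, the bags containing it form a connected subtree. Here edge (1,6) lies in no bag, so the decomposition is invalid.

No — edge (1,6) lies in no bag.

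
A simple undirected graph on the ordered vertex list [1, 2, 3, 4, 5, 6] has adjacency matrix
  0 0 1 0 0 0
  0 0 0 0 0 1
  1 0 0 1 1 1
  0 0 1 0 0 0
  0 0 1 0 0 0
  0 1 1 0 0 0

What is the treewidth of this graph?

A width-1 tree decomposition is:
Bags: B1 = {2, 6}  B2 = {3, 6}  B3 = {1, 3}  B4 = {3, 4}  B5 = {3, 5}
Tree: B1–B2, B2–B3, B3–B4, B2–B5
The largest bag has 2 vertices, giving width 1; this decomposition certifies tw(G) ≤ 1. G has an edge, so its treewidth is at least 1. Combining the bounds, tw(G) = 1.

1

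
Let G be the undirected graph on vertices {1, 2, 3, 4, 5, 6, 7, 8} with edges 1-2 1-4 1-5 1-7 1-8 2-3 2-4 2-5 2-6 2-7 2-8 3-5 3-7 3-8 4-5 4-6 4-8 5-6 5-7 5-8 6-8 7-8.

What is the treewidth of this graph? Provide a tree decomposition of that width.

Every bag has size at most 5, so the width is 5 − 1 = 4 and tw(G) ≤ 4. Conversely, {1, 2, 4, 5, 8} is a clique of size 5, and the vertices of any clique must share a bag in every tree decomposition; so some bag has ≥ 5 vertices and tw(G) ≥ 4. The upper and lower bounds meet at 4, so that is the treewidth.

Treewidth 4.
One such decomposition:
Bags: B1 = {1, 2, 5, 7, 8}  B2 = {1, 2, 4, 5, 8}  B3 = {2, 4, 5, 6, 8}  B4 = {2, 3, 5, 7, 8}
Tree: B1–B2, B2–B3, B1–B4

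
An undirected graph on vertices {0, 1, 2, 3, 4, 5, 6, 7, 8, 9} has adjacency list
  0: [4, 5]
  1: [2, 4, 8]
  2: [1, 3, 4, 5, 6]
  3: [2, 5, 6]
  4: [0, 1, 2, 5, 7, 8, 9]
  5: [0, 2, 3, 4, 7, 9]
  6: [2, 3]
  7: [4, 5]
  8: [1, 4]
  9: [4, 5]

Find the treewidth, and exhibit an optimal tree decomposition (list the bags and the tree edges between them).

Each bag holds 3 vertices, so the decomposition has width 2, which upper-bounds the treewidth. Conversely, {2, 3, 5} is a clique of size 3, and the vertices of any clique must share a bag in every tree decomposition; so some bag has ≥ 3 vertices and tw(G) ≥ 2. Therefore the treewidth is 2.

Treewidth 2.
One such decomposition:
Bags: B1 = {1, 2, 4}  B2 = {2, 4, 5}  B3 = {4, 5, 9}  B4 = {4, 5, 7}  B5 = {2, 3, 5}  B6 = {0, 4, 5}  B7 = {1, 4, 8}  B8 = {2, 3, 6}
Tree: B1–B2, B2–B3, B2–B4, B2–B5, B4–B6, B1–B7, B5–B8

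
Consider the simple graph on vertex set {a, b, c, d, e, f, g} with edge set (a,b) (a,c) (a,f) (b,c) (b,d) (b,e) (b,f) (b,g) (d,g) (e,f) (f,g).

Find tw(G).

2

A width-2 tree decomposition is:
Bags: B1 = {b, f, g}  B2 = {b, e, f}  B3 = {a, b, f}  B4 = {a, b, c}  B5 = {b, d, g}
Tree: B1–B2, B1–B3, B3–B4, B1–B5
Every bag has size at most 3, so the width is 3 − 1 = 2 and tw(G) ≤ 2. Conversely, {b, d, g} is a clique of size 3, and the vertices of any clique must share a bag in every tree decomposition; so some bag has ≥ 3 vertices and tw(G) ≥ 2. Hence tw(G) = 2 exactly.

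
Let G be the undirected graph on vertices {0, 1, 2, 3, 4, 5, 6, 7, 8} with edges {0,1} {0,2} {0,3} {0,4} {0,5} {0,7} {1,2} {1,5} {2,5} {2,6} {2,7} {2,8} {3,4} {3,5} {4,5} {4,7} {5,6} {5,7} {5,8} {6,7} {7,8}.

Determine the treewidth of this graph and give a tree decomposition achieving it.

The largest bag has 4 vertices, giving width 3; this decomposition certifies tw(G) ≤ 3. For the lower bound, the 4 vertices {0, 1, 2, 5} are pairwise adjacent, and any tree decomposition puts a clique entirely inside one bag — forcing width ≥ 3. The upper and lower bounds meet at 3, so that is the treewidth.

Treewidth 3.
One such decomposition:
Bags: B1 = {0, 2, 5, 7}  B2 = {0, 1, 2, 5}  B3 = {2, 5, 7, 8}  B4 = {2, 5, 6, 7}  B5 = {0, 4, 5, 7}  B6 = {0, 3, 4, 5}
Tree: B1–B2, B1–B3, B3–B4, B1–B5, B5–B6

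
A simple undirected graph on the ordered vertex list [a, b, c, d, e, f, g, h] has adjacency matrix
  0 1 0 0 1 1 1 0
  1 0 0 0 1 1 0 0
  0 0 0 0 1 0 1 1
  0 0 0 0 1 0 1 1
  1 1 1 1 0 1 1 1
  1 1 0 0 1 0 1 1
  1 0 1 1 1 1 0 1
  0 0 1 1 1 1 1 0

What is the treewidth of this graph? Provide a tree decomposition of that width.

Treewidth 3.
One such decomposition:
Bags: B1 = {a, e, f, g}  B2 = {e, f, g, h}  B3 = {a, b, e, f}  B4 = {d, e, g, h}  B5 = {c, e, g, h}
Tree: B1–B2, B1–B3, B2–B4, B4–B5

Each bag holds 4 vertices, so the decomposition has width 3, which upper-bounds the treewidth. For the lower bound, the 4 vertices {d, e, g, h} are pairwise adjacent, and any tree decomposition puts a clique entirely inside one bag — forcing width ≥ 3. The upper and lower bounds meet at 3, so that is the treewidth.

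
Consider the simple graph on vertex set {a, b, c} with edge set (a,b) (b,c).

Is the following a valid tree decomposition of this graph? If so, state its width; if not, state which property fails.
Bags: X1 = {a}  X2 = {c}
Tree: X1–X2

A tree decomposition must satisfy three properties: every vertex lies in some bag; for every edge, both endpoints lie together in some bag; and for every vertex, the bags containing it form a connected subtree. Here vertex b appears in no bag, so the decomposition is invalid.

No — vertex b appears in no bag.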